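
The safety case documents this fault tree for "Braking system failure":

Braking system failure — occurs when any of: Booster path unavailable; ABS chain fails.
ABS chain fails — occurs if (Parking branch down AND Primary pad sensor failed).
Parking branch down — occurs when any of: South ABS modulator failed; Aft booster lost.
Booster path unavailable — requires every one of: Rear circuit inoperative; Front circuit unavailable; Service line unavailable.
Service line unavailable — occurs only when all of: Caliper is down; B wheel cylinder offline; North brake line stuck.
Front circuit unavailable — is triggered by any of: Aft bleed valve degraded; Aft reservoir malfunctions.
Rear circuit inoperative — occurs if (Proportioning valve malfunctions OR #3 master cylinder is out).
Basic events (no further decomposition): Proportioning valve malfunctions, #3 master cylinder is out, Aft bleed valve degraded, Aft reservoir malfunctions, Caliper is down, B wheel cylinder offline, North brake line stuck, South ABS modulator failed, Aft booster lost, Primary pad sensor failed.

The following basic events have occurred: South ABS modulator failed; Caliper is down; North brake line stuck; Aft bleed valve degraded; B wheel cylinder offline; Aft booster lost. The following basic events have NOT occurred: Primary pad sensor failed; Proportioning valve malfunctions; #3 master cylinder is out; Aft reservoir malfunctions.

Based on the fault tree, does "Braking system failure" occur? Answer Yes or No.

No

Rear circuit inoperative [OR]: Proportioning valve malfunctions=not, #3 master cylinder is out=not → no input occurs → does not occur.
Front circuit unavailable [OR]: Aft bleed valve degraded=occurs, Aft reservoir malfunctions=not → at least one input occurs → occurs.
Service line unavailable [AND]: Caliper is down=occurs, B wheel cylinder offline=occurs, North brake line stuck=occurs → all inputs occur → occurs.
Booster path unavailable [AND]: Rear circuit inoperative=not, Front circuit unavailable=occurs, Service line unavailable=occurs → not all inputs occur → does not occur.
Parking branch down [OR]: South ABS modulator failed=occurs, Aft booster lost=occurs → at least one input occurs → occurs.
ABS chain fails [AND]: Parking branch down=occurs, Primary pad sensor failed=not → not all inputs occur → does not occur.
Braking system failure [OR]: Booster path unavailable=not, ABS chain fails=not → no input occurs → does not occur.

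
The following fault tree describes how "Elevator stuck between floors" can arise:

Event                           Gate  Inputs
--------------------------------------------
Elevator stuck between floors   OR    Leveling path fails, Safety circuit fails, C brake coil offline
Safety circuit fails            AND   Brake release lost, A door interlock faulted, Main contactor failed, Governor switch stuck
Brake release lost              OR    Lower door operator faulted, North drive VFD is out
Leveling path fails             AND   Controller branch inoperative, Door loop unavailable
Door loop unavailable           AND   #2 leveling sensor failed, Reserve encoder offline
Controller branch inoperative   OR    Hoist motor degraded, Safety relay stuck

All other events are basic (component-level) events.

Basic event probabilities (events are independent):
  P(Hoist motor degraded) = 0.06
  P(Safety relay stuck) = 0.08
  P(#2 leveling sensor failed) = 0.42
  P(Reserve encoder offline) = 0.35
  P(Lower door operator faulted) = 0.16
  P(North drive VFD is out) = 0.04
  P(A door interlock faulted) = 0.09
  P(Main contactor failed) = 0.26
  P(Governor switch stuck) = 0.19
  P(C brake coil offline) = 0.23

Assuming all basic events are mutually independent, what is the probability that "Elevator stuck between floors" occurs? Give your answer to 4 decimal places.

P(Controller branch inoperative) [OR] = 1 − (1−0.06) × (1−0.08) = 0.135200
P(Door loop unavailable) [AND] = 0.42 × 0.35 = 0.147000
P(Leveling path fails) [AND] = 0.135200 × 0.147000 = 0.019874
P(Brake release lost) [OR] = 1 − (1−0.16) × (1−0.04) = 0.193600
P(Safety circuit fails) [AND] = 0.193600 × 0.09 × 0.26 × 0.19 = 0.000861
P(Elevator stuck between floors) [OR] = 1 − (1−0.019874) × (1−0.000861) × (1−0.23) = 0.245953
Rounded to 4 decimal places: P(Elevator stuck between floors) ≈ 0.2460.

0.2460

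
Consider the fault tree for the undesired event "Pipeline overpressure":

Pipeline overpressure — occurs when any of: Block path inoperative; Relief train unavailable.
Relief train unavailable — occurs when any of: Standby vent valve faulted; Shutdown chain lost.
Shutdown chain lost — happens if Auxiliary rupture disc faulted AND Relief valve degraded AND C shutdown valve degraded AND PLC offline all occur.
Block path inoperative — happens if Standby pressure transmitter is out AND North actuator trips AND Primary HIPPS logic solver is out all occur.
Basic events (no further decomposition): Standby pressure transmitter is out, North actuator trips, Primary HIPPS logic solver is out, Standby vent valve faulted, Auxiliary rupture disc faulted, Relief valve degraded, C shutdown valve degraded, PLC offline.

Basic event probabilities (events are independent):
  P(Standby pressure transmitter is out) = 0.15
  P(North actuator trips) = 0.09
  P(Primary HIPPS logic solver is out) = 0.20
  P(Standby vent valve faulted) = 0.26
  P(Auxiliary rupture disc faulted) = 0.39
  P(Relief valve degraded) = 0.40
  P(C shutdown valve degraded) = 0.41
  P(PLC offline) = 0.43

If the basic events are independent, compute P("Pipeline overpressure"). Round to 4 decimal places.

0.2823

P(Block path inoperative) [AND] = 0.15 × 0.09 × 0.20 = 0.002700
P(Shutdown chain lost) [AND] = 0.39 × 0.40 × 0.41 × 0.43 = 0.027503
P(Relief train unavailable) [OR] = 1 − (1−0.26) × (1−0.027503) = 0.280352
P(Pipeline overpressure) [OR] = 1 − (1−0.002700) × (1−0.280352) = 0.282295
Rounded to 4 decimal places: P(Pipeline overpressure) ≈ 0.2823.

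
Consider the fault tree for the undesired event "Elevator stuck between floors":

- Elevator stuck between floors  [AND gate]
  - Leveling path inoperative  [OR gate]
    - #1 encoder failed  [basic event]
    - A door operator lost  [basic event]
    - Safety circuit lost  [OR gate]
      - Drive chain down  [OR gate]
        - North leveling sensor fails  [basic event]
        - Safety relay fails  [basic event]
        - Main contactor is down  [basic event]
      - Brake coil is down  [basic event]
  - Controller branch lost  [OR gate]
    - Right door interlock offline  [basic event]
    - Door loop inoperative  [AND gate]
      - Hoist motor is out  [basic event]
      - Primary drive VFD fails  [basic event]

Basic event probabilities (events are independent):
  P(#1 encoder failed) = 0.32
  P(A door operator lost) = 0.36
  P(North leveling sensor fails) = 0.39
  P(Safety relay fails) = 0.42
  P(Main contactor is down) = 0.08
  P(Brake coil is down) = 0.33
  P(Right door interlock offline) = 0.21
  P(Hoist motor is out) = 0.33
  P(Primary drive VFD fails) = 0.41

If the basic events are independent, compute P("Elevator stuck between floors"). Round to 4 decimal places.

0.2868

P(Drive chain down) [OR] = 1 − (1−0.39) × (1−0.42) × (1−0.08) = 0.674504
P(Safety circuit lost) [OR] = 1 − (1−0.674504) × (1−0.33) = 0.781918
P(Leveling path inoperative) [OR] = 1 − (1−0.32) × (1−0.36) × (1−0.781918) = 0.905091
P(Door loop inoperative) [AND] = 0.33 × 0.41 = 0.135300
P(Controller branch lost) [OR] = 1 − (1−0.21) × (1−0.135300) = 0.316887
P(Elevator stuck between floors) [AND] = 0.905091 × 0.316887 = 0.286812
Rounded to 4 decimal places: P(Elevator stuck between floors) ≈ 0.2868.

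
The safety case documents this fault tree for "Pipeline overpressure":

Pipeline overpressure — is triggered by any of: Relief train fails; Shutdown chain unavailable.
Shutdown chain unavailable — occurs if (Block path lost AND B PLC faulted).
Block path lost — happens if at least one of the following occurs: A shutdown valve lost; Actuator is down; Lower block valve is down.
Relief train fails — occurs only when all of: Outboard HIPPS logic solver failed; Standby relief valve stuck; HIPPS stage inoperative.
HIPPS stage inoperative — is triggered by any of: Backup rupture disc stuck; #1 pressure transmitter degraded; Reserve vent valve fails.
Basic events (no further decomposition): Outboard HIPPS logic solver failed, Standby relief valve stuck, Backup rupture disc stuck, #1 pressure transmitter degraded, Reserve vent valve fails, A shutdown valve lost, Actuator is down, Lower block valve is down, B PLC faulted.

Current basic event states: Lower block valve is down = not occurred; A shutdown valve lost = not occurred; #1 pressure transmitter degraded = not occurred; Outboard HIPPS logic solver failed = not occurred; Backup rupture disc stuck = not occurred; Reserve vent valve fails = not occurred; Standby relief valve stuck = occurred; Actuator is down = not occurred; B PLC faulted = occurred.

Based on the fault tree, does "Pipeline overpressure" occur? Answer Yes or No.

No

HIPPS stage inoperative [OR]: Backup rupture disc stuck=not, #1 pressure transmitter degraded=not, Reserve vent valve fails=not → no input occurs → does not occur.
Relief train fails [AND]: Outboard HIPPS logic solver failed=not, Standby relief valve stuck=occurs, HIPPS stage inoperative=not → not all inputs occur → does not occur.
Block path lost [OR]: A shutdown valve lost=not, Actuator is down=not, Lower block valve is down=not → no input occurs → does not occur.
Shutdown chain unavailable [AND]: Block path lost=not, B PLC faulted=occurs → not all inputs occur → does not occur.
Pipeline overpressure [OR]: Relief train fails=not, Shutdown chain unavailable=not → no input occurs → does not occur.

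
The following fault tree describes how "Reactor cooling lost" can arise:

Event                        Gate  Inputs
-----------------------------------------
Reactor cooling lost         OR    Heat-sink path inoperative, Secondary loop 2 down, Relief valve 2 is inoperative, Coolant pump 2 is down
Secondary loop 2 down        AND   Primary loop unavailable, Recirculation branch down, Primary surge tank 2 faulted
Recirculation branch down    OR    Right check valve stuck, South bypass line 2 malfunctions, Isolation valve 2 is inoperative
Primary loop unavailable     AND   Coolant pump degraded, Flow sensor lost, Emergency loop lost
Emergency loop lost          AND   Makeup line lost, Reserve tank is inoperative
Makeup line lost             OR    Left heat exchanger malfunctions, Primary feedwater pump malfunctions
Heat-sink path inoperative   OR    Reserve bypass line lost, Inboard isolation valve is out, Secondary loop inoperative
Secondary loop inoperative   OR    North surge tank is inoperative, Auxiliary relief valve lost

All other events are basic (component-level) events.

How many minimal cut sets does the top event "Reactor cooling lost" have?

Secondary loop inoperative [OR]: union of children's cut sets → 2 cut set(s).
Heat-sink path inoperative [OR]: union of children's cut sets → 4 cut set(s).
Makeup line lost [OR]: union of children's cut sets → 2 cut set(s).
Emergency loop lost [AND]: one cut set from each child combined → 2 × 1 = 2 cut set(s).
Primary loop unavailable [AND]: one cut set from each child combined → 1 × 1 × 2 = 2 cut set(s).
Recirculation branch down [OR]: union of children's cut sets → 3 cut set(s).
Secondary loop 2 down [AND]: one cut set from each child combined → 2 × 3 × 1 = 6 cut set(s).
Reactor cooling lost [OR]: union of children's cut sets → 12 cut set(s).

12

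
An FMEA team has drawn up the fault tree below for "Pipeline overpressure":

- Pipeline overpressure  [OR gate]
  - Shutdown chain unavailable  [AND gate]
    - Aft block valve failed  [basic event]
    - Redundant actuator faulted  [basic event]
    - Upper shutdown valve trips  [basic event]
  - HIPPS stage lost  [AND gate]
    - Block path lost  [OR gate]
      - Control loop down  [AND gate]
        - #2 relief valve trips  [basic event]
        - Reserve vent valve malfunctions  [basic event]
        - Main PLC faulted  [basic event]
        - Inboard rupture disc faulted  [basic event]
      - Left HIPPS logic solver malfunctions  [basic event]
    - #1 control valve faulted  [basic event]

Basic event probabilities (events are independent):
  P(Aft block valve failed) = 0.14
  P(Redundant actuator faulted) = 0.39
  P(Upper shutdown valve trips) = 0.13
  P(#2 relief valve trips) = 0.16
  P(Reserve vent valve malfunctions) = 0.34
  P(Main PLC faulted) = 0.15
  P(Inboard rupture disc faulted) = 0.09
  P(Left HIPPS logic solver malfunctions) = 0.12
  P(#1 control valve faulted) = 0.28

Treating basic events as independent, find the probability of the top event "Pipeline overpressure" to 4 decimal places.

0.0406

P(Shutdown chain unavailable) [AND] = 0.14 × 0.39 × 0.13 = 0.007098
P(Control loop down) [AND] = 0.16 × 0.34 × 0.15 × 0.09 = 0.000734
P(Block path lost) [OR] = 1 − (1−0.000734) × (1−0.12) = 0.120646
P(HIPPS stage lost) [AND] = 0.120646 × 0.28 = 0.033781
P(Pipeline overpressure) [OR] = 1 − (1−0.007098) × (1−0.033781) = 0.040639
Rounded to 4 decimal places: P(Pipeline overpressure) ≈ 0.0406.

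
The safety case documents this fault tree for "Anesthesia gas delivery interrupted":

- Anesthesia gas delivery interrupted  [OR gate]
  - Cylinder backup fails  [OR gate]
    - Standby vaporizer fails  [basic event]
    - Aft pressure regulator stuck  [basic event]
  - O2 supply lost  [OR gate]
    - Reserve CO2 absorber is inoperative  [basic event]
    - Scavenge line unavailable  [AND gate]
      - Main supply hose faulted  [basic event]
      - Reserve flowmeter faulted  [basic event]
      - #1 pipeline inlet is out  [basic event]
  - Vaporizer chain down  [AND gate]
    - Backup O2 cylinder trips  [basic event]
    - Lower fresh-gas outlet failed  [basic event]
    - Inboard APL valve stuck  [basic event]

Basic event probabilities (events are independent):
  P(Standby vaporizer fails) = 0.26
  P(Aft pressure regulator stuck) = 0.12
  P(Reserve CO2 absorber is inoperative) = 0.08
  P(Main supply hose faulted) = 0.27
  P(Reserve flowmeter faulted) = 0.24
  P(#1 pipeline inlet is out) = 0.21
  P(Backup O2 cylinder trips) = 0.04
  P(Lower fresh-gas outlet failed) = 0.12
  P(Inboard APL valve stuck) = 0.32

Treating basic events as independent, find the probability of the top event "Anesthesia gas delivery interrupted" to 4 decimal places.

0.4100

P(Cylinder backup fails) [OR] = 1 − (1−0.26) × (1−0.12) = 0.348800
P(Scavenge line unavailable) [AND] = 0.27 × 0.24 × 0.21 = 0.013608
P(O2 supply lost) [OR] = 1 − (1−0.08) × (1−0.013608) = 0.092519
P(Vaporizer chain down) [AND] = 0.04 × 0.12 × 0.32 = 0.001536
P(Anesthesia gas delivery interrupted) [OR] = 1 − (1−0.348800) × (1−0.092519) × (1−0.001536) = 0.409956
Rounded to 4 decimal places: P(Anesthesia gas delivery interrupted) ≈ 0.4100.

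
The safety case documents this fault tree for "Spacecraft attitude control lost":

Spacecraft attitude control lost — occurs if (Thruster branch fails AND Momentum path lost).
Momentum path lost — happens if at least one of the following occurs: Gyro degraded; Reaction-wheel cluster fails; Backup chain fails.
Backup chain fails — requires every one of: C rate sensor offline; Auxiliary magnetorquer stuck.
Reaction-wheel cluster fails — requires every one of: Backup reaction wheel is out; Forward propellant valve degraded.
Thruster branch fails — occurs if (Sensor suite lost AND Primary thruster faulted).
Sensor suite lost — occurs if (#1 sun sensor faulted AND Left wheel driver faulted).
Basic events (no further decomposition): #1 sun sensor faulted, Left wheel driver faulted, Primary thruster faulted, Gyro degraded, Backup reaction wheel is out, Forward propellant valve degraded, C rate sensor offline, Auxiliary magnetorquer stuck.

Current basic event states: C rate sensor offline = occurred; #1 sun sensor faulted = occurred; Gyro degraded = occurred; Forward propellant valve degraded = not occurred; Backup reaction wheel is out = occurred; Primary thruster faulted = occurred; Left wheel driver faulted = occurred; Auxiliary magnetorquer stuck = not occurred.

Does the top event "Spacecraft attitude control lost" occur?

Sensor suite lost [AND]: #1 sun sensor faulted=occurs, Left wheel driver faulted=occurs → all inputs occur → occurs.
Thruster branch fails [AND]: Sensor suite lost=occurs, Primary thruster faulted=occurs → all inputs occur → occurs.
Reaction-wheel cluster fails [AND]: Backup reaction wheel is out=occurs, Forward propellant valve degraded=not → not all inputs occur → does not occur.
Backup chain fails [AND]: C rate sensor offline=occurs, Auxiliary magnetorquer stuck=not → not all inputs occur → does not occur.
Momentum path lost [OR]: Gyro degraded=occurs, Reaction-wheel cluster fails=not, Backup chain fails=not → at least one input occurs → occurs.
Spacecraft attitude control lost [AND]: Thruster branch fails=occurs, Momentum path lost=occurs → all inputs occur → occurs.

Yes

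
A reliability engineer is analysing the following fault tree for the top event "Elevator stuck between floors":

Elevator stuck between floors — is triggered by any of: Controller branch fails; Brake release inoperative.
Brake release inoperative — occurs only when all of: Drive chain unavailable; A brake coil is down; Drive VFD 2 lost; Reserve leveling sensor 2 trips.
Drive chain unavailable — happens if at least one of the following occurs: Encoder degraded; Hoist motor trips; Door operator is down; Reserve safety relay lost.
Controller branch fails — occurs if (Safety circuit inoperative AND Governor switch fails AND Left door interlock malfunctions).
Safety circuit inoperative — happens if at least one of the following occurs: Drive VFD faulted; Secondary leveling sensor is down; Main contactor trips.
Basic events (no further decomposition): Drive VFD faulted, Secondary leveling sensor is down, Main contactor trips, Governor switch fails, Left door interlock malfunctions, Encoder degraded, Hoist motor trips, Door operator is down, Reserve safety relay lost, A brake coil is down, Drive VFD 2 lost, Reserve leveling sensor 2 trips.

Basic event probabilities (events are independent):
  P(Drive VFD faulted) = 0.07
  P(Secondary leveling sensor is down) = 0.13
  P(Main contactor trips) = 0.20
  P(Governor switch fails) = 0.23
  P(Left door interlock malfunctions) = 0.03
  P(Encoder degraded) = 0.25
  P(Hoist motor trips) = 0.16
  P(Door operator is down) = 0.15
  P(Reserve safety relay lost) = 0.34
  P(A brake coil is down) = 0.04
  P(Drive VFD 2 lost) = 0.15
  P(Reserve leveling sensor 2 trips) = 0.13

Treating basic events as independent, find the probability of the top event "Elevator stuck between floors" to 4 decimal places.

P(Safety circuit inoperative) [OR] = 1 − (1−0.07) × (1−0.13) × (1−0.20) = 0.352720
P(Controller branch fails) [AND] = 0.352720 × 0.23 × 0.03 = 0.002434
P(Drive chain unavailable) [OR] = 1 − (1−0.25) × (1−0.16) × (1−0.15) × (1−0.34) = 0.646570
P(Brake release inoperative) [AND] = 0.646570 × 0.04 × 0.15 × 0.13 = 0.000504
P(Elevator stuck between floors) [OR] = 1 − (1−0.002434) × (1−0.000504) = 0.002937
Rounded to 4 decimal places: P(Elevator stuck between floors) ≈ 0.0029.

0.0029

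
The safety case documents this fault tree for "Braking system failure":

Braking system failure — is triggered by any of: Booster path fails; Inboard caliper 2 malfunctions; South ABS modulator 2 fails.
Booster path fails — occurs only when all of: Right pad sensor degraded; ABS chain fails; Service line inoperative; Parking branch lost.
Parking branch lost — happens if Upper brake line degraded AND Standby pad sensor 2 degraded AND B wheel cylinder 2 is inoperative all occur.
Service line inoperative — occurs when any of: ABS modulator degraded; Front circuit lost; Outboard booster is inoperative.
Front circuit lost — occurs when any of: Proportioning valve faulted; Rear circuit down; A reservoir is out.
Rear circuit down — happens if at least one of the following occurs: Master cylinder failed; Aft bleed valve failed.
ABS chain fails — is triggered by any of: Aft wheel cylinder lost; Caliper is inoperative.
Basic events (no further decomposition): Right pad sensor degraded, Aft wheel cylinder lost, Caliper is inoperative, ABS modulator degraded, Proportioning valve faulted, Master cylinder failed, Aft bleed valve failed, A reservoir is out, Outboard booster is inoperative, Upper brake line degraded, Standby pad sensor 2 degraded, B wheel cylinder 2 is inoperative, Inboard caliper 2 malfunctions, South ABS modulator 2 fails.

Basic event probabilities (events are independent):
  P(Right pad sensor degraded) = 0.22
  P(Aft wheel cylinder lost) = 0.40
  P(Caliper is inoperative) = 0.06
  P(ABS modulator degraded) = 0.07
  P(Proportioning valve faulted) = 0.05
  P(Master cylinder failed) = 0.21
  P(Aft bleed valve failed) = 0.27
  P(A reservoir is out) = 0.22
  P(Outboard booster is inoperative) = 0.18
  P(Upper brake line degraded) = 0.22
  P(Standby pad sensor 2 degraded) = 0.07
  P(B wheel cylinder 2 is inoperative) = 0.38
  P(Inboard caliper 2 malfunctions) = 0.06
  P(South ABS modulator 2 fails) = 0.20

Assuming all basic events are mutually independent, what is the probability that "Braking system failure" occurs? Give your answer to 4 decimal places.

P(ABS chain fails) [OR] = 1 − (1−0.40) × (1−0.06) = 0.436000
P(Rear circuit down) [OR] = 1 − (1−0.21) × (1−0.27) = 0.423300
P(Front circuit lost) [OR] = 1 − (1−0.05) × (1−0.423300) × (1−0.22) = 0.572665
P(Service line inoperative) [OR] = 1 − (1−0.07) × (1−0.572665) × (1−0.18) = 0.674114
P(Parking branch lost) [AND] = 0.22 × 0.07 × 0.38 = 0.005852
P(Booster path fails) [AND] = 0.22 × 0.436000 × 0.674114 × 0.005852 = 0.000378
P(Braking system failure) [OR] = 1 − (1−0.000378) × (1−0.06) × (1−0.20) = 0.248284
Rounded to 4 decimal places: P(Braking system failure) ≈ 0.2483.

0.2483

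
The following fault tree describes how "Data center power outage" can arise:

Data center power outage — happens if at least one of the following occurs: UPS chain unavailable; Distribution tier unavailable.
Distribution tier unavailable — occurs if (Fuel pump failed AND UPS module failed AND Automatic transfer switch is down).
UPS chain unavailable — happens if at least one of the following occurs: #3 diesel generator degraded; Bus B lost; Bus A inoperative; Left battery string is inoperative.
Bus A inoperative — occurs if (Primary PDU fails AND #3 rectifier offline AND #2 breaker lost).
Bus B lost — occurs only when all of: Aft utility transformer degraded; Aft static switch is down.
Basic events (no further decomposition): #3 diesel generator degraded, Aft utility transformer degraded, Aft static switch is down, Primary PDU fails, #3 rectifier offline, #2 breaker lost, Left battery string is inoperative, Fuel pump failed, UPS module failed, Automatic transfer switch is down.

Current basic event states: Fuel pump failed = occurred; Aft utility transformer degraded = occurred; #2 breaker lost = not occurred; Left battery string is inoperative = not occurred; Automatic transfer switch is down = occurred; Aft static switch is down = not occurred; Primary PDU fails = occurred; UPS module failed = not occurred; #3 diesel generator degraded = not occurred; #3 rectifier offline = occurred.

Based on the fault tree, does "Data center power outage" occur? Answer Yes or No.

Bus B lost [AND]: Aft utility transformer degraded=occurs, Aft static switch is down=not → not all inputs occur → does not occur.
Bus A inoperative [AND]: Primary PDU fails=occurs, #3 rectifier offline=occurs, #2 breaker lost=not → not all inputs occur → does not occur.
UPS chain unavailable [OR]: #3 diesel generator degraded=not, Bus B lost=not, Bus A inoperative=not, Left battery string is inoperative=not → no input occurs → does not occur.
Distribution tier unavailable [AND]: Fuel pump failed=occurs, UPS module failed=not, Automatic transfer switch is down=occurs → not all inputs occur → does not occur.
Data center power outage [OR]: UPS chain unavailable=not, Distribution tier unavailable=not → no input occurs → does not occur.

No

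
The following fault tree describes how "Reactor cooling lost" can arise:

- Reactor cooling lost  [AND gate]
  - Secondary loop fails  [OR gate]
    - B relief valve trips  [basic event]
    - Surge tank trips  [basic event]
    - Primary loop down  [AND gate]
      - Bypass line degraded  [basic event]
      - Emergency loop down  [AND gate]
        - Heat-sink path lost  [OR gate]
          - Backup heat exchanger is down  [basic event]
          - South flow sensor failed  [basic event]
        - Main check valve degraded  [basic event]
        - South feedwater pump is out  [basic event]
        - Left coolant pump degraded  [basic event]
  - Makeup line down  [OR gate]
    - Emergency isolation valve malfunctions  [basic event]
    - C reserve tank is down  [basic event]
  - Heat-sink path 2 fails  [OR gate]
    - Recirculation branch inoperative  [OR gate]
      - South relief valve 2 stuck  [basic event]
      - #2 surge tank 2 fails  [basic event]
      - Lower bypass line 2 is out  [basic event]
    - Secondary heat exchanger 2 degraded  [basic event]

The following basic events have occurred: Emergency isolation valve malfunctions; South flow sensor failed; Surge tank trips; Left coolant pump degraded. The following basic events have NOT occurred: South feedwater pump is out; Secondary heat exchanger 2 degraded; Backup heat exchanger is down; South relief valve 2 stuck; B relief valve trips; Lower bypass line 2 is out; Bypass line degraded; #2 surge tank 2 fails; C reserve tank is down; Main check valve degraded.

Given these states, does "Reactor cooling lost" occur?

Heat-sink path lost [OR]: Backup heat exchanger is down=not, South flow sensor failed=occurs → at least one input occurs → occurs.
Emergency loop down [AND]: Heat-sink path lost=occurs, Main check valve degraded=not, South feedwater pump is out=not, Left coolant pump degraded=occurs → not all inputs occur → does not occur.
Primary loop down [AND]: Bypass line degraded=not, Emergency loop down=not → not all inputs occur → does not occur.
Secondary loop fails [OR]: B relief valve trips=not, Surge tank trips=occurs, Primary loop down=not → at least one input occurs → occurs.
Makeup line down [OR]: Emergency isolation valve malfunctions=occurs, C reserve tank is down=not → at least one input occurs → occurs.
Recirculation branch inoperative [OR]: South relief valve 2 stuck=not, #2 surge tank 2 fails=not, Lower bypass line 2 is out=not → no input occurs → does not occur.
Heat-sink path 2 fails [OR]: Recirculation branch inoperative=not, Secondary heat exchanger 2 degraded=not → no input occurs → does not occur.
Reactor cooling lost [AND]: Secondary loop fails=occurs, Makeup line down=occurs, Heat-sink path 2 fails=not → not all inputs occur → does not occur.

No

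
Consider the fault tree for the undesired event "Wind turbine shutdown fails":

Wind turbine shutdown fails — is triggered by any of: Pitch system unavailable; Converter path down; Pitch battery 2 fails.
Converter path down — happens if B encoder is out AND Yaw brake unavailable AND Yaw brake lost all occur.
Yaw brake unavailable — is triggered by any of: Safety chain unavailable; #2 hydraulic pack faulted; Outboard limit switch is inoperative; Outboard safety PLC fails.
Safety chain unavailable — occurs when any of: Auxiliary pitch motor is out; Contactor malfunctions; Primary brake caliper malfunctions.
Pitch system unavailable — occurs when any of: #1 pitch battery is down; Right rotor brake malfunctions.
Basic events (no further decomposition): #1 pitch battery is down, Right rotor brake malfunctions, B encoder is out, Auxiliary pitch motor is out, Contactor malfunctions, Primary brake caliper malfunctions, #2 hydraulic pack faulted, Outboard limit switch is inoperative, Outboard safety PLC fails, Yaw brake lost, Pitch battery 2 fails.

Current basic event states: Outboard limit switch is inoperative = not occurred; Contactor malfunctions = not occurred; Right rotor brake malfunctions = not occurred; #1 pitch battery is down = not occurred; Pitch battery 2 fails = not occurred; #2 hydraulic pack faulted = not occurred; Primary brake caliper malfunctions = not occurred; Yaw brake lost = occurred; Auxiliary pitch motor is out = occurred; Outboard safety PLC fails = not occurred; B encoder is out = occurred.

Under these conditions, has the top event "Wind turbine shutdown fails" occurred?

Yes

Pitch system unavailable [OR]: #1 pitch battery is down=not, Right rotor brake malfunctions=not → no input occurs → does not occur.
Safety chain unavailable [OR]: Auxiliary pitch motor is out=occurs, Contactor malfunctions=not, Primary brake caliper malfunctions=not → at least one input occurs → occurs.
Yaw brake unavailable [OR]: Safety chain unavailable=occurs, #2 hydraulic pack faulted=not, Outboard limit switch is inoperative=not, Outboard safety PLC fails=not → at least one input occurs → occurs.
Converter path down [AND]: B encoder is out=occurs, Yaw brake unavailable=occurs, Yaw brake lost=occurs → all inputs occur → occurs.
Wind turbine shutdown fails [OR]: Pitch system unavailable=not, Converter path down=occurs, Pitch battery 2 fails=not → at least one input occurs → occurs.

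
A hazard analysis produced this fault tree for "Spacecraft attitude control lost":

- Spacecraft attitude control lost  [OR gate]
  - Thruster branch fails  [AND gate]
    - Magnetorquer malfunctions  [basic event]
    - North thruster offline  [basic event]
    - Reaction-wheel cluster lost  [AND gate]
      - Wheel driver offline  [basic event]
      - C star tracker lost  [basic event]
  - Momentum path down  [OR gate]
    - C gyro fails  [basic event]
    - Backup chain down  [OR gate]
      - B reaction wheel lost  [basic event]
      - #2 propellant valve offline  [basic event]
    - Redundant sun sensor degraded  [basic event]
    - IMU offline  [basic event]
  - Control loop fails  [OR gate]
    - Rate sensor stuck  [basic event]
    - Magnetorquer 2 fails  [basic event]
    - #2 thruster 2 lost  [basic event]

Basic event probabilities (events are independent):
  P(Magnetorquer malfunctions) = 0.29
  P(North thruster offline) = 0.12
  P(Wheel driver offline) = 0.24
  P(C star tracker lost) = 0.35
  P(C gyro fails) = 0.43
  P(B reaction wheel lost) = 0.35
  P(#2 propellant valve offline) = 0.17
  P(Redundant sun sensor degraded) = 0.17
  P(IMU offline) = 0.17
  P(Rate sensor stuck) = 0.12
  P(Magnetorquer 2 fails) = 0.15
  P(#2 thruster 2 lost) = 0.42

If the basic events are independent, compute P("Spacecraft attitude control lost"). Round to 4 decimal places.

0.9084

P(Reaction-wheel cluster lost) [AND] = 0.24 × 0.35 = 0.084000
P(Thruster branch fails) [AND] = 0.29 × 0.12 × 0.084000 = 0.002923
P(Backup chain down) [OR] = 1 − (1−0.35) × (1−0.17) = 0.460500
P(Momentum path down) [OR] = 1 − (1−0.43) × (1−0.460500) × (1−0.17) × (1−0.17) = 0.788153
P(Control loop fails) [OR] = 1 − (1−0.12) × (1−0.15) × (1−0.42) = 0.566160
P(Spacecraft attitude control lost) [OR] = 1 − (1−0.002923) × (1−0.788153) × (1−0.566160) = 0.908361
Rounded to 4 decimal places: P(Spacecraft attitude control lost) ≈ 0.9084.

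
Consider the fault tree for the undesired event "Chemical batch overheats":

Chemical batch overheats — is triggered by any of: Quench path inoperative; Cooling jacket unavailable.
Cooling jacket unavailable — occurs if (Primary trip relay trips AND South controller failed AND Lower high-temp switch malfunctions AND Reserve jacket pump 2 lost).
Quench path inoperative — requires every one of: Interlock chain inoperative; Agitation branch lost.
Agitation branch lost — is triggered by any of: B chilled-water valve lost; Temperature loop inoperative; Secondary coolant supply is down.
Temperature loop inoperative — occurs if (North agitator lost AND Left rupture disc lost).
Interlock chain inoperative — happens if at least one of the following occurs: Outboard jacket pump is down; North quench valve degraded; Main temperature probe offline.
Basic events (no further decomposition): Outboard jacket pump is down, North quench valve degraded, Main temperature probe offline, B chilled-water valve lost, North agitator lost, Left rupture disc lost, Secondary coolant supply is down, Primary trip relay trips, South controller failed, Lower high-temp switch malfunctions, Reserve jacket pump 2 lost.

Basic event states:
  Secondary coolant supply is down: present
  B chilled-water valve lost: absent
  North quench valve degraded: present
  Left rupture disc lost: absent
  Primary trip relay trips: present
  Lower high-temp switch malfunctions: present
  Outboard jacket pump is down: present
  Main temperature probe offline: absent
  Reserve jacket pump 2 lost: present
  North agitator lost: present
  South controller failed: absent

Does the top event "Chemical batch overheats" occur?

Interlock chain inoperative [OR]: Outboard jacket pump is down=occurs, North quench valve degraded=occurs, Main temperature probe offline=not → at least one input occurs → occurs.
Temperature loop inoperative [AND]: North agitator lost=occurs, Left rupture disc lost=not → not all inputs occur → does not occur.
Agitation branch lost [OR]: B chilled-water valve lost=not, Temperature loop inoperative=not, Secondary coolant supply is down=occurs → at least one input occurs → occurs.
Quench path inoperative [AND]: Interlock chain inoperative=occurs, Agitation branch lost=occurs → all inputs occur → occurs.
Cooling jacket unavailable [AND]: Primary trip relay trips=occurs, South controller failed=not, Lower high-temp switch malfunctions=occurs, Reserve jacket pump 2 lost=occurs → not all inputs occur → does not occur.
Chemical batch overheats [OR]: Quench path inoperative=occurs, Cooling jacket unavailable=not → at least one input occurs → occurs.

Yes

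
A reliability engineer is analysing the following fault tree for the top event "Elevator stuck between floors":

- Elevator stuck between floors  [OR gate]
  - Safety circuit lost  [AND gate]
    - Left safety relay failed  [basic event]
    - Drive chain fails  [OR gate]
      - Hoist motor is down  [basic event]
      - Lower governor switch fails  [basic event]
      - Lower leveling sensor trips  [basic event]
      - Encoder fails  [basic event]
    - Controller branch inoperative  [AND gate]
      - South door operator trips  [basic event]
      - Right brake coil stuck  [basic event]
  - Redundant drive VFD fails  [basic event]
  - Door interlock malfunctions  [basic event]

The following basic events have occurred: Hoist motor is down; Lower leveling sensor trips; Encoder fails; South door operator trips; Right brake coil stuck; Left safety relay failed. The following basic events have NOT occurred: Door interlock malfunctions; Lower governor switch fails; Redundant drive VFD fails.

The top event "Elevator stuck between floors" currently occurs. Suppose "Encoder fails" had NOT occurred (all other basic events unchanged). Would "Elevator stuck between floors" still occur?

Yes

Counterfactual: set "Encoder fails" to not occurred.
Drive chain fails [OR]: Hoist motor is down=occurs, Lower governor switch fails=not, Lower leveling sensor trips=occurs, Encoder fails=not → at least one input occurs → occurs.
Controller branch inoperative [AND]: South door operator trips=occurs, Right brake coil stuck=occurs → all inputs occur → occurs.
Safety circuit lost [AND]: Left safety relay failed=occurs, Drive chain fails=occurs, Controller branch inoperative=occurs → all inputs occur → occurs.
Elevator stuck between floors [OR]: Safety circuit lost=occurs, Redundant drive VFD fails=not, Door interlock malfunctions=not → at least one input occurs → occurs.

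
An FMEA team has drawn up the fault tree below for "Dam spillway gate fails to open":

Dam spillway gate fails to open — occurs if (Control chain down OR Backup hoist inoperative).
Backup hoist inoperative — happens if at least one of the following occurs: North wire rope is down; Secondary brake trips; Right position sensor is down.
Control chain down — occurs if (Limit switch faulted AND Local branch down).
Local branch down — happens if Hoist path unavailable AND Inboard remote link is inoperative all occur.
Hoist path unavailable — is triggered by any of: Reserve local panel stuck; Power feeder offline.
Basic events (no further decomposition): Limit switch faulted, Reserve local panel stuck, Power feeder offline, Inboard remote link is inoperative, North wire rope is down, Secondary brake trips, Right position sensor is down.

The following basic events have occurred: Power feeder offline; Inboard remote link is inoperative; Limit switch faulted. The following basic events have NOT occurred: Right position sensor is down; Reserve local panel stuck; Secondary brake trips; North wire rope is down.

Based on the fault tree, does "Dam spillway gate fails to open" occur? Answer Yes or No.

Yes

Hoist path unavailable [OR]: Reserve local panel stuck=not, Power feeder offline=occurs → at least one input occurs → occurs.
Local branch down [AND]: Hoist path unavailable=occurs, Inboard remote link is inoperative=occurs → all inputs occur → occurs.
Control chain down [AND]: Limit switch faulted=occurs, Local branch down=occurs → all inputs occur → occurs.
Backup hoist inoperative [OR]: North wire rope is down=not, Secondary brake trips=not, Right position sensor is down=not → no input occurs → does not occur.
Dam spillway gate fails to open [OR]: Control chain down=occurs, Backup hoist inoperative=not → at least one input occurs → occurs.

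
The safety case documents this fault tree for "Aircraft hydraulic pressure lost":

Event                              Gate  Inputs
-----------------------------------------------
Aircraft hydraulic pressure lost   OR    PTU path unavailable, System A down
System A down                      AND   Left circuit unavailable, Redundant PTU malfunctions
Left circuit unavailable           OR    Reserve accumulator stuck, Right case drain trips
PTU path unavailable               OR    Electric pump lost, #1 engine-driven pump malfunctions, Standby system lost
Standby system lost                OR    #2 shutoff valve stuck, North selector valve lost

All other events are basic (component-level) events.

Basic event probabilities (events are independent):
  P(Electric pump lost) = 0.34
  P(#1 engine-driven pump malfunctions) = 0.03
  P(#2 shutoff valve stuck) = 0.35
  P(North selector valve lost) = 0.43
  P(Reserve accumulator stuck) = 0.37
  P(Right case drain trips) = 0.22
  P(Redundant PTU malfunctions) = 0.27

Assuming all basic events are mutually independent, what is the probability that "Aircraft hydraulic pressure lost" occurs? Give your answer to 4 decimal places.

0.7954

P(Standby system lost) [OR] = 1 − (1−0.35) × (1−0.43) = 0.629500
P(PTU path unavailable) [OR] = 1 − (1−0.34) × (1−0.03) × (1−0.629500) = 0.762806
P(Left circuit unavailable) [OR] = 1 − (1−0.37) × (1−0.22) = 0.508600
P(System A down) [AND] = 0.508600 × 0.27 = 0.137322
P(Aircraft hydraulic pressure lost) [OR] = 1 − (1−0.762806) × (1−0.137322) = 0.795378
Rounded to 4 decimal places: P(Aircraft hydraulic pressure lost) ≈ 0.7954.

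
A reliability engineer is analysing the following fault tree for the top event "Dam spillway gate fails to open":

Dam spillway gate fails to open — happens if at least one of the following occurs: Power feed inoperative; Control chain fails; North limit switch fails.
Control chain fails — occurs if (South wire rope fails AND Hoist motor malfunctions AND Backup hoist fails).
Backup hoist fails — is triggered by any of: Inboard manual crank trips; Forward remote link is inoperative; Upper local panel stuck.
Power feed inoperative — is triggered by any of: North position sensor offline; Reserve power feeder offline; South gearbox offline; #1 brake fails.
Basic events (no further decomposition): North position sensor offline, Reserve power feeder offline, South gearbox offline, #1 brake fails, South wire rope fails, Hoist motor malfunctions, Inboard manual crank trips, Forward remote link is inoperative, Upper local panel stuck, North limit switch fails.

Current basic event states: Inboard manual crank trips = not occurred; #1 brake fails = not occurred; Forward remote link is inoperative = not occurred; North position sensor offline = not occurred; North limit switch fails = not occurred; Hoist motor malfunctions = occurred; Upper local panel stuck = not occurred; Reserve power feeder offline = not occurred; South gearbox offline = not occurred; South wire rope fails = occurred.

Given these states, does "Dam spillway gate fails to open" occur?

No

Power feed inoperative [OR]: North position sensor offline=not, Reserve power feeder offline=not, South gearbox offline=not, #1 brake fails=not → no input occurs → does not occur.
Backup hoist fails [OR]: Inboard manual crank trips=not, Forward remote link is inoperative=not, Upper local panel stuck=not → no input occurs → does not occur.
Control chain fails [AND]: South wire rope fails=occurs, Hoist motor malfunctions=occurs, Backup hoist fails=not → not all inputs occur → does not occur.
Dam spillway gate fails to open [OR]: Power feed inoperative=not, Control chain fails=not, North limit switch fails=not → no input occurs → does not occur.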